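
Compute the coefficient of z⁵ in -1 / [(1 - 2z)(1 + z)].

Partial fractions give a closed form: a_n = (-2/3)·2^n + (-1/3)·(-1)^n.
At n = 5: a_5 = -21.

-21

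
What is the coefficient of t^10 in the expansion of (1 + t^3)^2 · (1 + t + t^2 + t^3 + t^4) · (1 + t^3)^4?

(1 + t^3)^2 has coefficients 1,0,0,2,0,0,1 for degrees 0…6.
(1 + t + t^2 + t^3 + t^4) has coefficients 1,1,1,1,1,0,0,0,0,0,0 for degrees 0…10.
Finally multiplying by (1 + t^3)^4, the product of all factors after the first has coefficients 1,1,1,5,5,4,10,10,6,10,10 for degrees 0…10.
[t^10] = 1·10 + 2·10 + 1·5 = 35.

35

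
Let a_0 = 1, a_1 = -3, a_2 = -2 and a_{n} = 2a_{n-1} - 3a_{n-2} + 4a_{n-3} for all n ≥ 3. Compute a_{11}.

The ordinary generating function has denominator 1 - 2x + 3x^2 - 4x^3.
Iterating the recurrence: a_0,…,a_{11} = 1, -3, -2, 9, 12, -11, -22, 37, 96, -7, -154, 97.

97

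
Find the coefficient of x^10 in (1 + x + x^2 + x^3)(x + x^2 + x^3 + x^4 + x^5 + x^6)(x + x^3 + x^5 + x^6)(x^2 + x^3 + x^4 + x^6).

35

(1 + x + x^2 + x^3) has coefficients 1,1,1,1 for degrees 0…3.
(x + x^2 + x^3 + x^4 + x^5 + x^6) has coefficients 0,1,1,1,1,1,1,0,0,0,0 for degrees 0…10.
Multiplying by (x + x^3 + x^5 + x^6) gives running coefficients 0,0,1,1,2,2,3,4,3,3,2 for degrees 0…10.
Finally multiplying by (x^2 + x^3 + x^4 + x^6), the product of all factors after the first has coefficients 0,0,0,0,1,2,4,5,8,10,12 for degrees 0…10.
[x^10] = 1·12 + 1·10 + 1·8 + 1·5 = 35.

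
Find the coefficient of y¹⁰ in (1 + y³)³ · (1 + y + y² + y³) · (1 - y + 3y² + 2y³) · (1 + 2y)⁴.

(1 + y³)³ has coefficients 1,0,0,3,0,0,3,0,0,1 for degrees 0…9.
(1 + y + y² + y³) has coefficients 1,1,1,1,0,0,0,0,0,0,0 for degrees 0…10.
Multiplying by (1 - y + 3y² + 2y³) gives running coefficients 1,0,3,5,4,5,2,0,0,0,0 for degrees 0…10.
Finally multiplying by (1 + 2y)⁴, the product of all factors after the first has coefficients 1,8,27,61,132,253,346,344,272,144,32 for degrees 0…10.
[y¹⁰] = 1·32 + 3·344 + 3·132 + 1·8 = 1468.

1468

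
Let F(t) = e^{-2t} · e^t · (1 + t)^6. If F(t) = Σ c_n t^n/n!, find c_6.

-185

The EGF product rule gives c_6 = Σ_{k_1+k_2+k_3=6} C(6; k_1,k_2,k_3) · ∏ g_i(k_i), where e^{-2t} gives (-2)^k; e^t gives (1)^k; (1+t)^6 gives the falling factorial (6)_k.
g_1(k) for k = 0…6: 1, -2, 4, -8, 16, -32, 64.
g_2(k) for k = 0…6: 1, 1, 1, 1, 1, 1, 1.
g_3(k) for k = 0…6: 1, 6, 30, 120, 360, 720, 720.
First combine the last two factors: h(k) = Σ_j C(k,j)·g_2(j)·g_3(k−j) for k = 0…6: 1, 7, 43, 229, 1045, 4051, 13327.
c_6 = Σ_k C(6,k)·g_1(k)·h(6−k) = 1·1·13327 + 6·(-2)·4051 + 15·4·1045 + 20·(-8)·229 + 15·16·43 + 6·(-32)·7 + 1·64·1 = 13327 − 48612 + 62700 − 36640 + 10320 − 1344 + 64 = -185.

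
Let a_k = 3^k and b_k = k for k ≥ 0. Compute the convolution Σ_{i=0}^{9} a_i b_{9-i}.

The convolution is the x^9 coefficient of A(x)B(x).
Σ = 1·9 + 3·8 + 9·7 + 27·6 + 81·5 + 243·4 + 729·3 + 2187·2 + 6561·1 + 19683·0 = 14757.

14757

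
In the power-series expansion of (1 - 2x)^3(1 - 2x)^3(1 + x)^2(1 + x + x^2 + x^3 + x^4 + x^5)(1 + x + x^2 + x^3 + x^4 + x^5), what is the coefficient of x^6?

(1 - 2x)^3 has coefficients 1,-6,12,-8 for degrees 0…3.
(1 - 2x)^3 has coefficients 1,-6,12,-8,0,0,0 for degrees 0…6.
Multiplying by (1 + x)^2 gives running coefficients 1,-4,1,10,-4,-8,0 for degrees 0…6.
Multiplying by (1 + x + x^2 + x^3 + x^4 + x^5) gives running coefficients 1,-3,-2,8,4,-4,-5 for degrees 0…6.
Finally multiplying by (1 + x + x^2 + x^3 + x^4 + x^5), the product of all factors after the first has coefficients 1,-2,-4,4,8,4,-2 for degrees 0…6.
[x^6] = 1·(-2) − 6·4 + 12·8 − 8·4 = 38.

38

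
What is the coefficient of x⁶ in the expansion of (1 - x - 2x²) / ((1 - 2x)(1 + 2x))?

32

The denominator gives the recurrence a_n = 4a_(n−2) for n ≥ 3; the numerator fixes a_0 = 1, a_1 = -1, a_2 = 2.
Iterating: 1, -1, 2, -4, 8, -16, 32, so a_6 = 32.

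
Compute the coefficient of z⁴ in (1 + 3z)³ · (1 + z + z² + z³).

(1 + 3z)³ has coefficients 1,9,27,27 for degrees 0…3.
(1 + z + z² + z³) has coefficients 1,1,1,1,0 for degrees 0…4.
[z⁴] = 1·0 + 9·1 + 27·1 + 27·1 = 63.

63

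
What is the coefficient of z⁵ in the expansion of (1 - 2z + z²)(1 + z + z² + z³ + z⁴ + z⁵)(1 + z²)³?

(1 - 2z + z²) has coefficients 1,-2,1 for degrees 0…2.
(1 + z + z² + z³ + z⁴ + z⁵) has coefficients 1,1,1,1,1,1 for degrees 0…5.
Finally multiplying by (1 + z²)³, the product of all factors after the first has coefficients 1,1,4,4,7,7 for degrees 0…5.
[z⁵] = 1·7 − 2·7 + 1·4 = -3.

-3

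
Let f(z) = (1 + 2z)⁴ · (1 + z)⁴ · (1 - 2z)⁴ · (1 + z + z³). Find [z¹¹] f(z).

(1 + 2z)⁴ has coefficients 1,8,24,32,16 for degrees 0…4.
(1 + z)⁴ has coefficients 1,4,6,4,1,0,0,0,0,0,0,0 for degrees 0…11.
Multiplying by (1 - 2z)⁴ gives running coefficients 1,-4,-2,20,1,-40,-8,32,16,0,0,0 for degrees 0…11.
Finally multiplying by (1 + z + z³), the product of all factors after the first has coefficients 1,-3,-6,19,17,-41,-28,25,8,8,32,16 for degrees 0…11.
[z¹¹] = 1·16 + 8·32 + 24·8 + 32·8 + 16·25 = 1120.

1120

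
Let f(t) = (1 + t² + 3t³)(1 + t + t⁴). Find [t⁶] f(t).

(1 + t² + 3t³) has coefficients 1,0,1,3 for degrees 0…3.
(1 + t + t⁴) has coefficients 1,1,0,0,1,0,0 for degrees 0…6.
[t⁶] = 1·0 + 1·1 + 3·0 = 1.

1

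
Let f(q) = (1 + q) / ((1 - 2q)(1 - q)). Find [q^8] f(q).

The denominator gives the recurrence a_n = 3a_(n−1) − 2a_(n−2) for n ≥ 3; the numerator fixes a_0 = 1, a_1 = 4, a_2 = 10.
Iterating: 1, 4, 10, 22, 46, 94, 190, 382, 766, so a_8 = 766.

766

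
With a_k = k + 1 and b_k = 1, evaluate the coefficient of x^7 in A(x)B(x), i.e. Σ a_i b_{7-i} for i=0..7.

36

This is [x^7] in the product of the two ordinary generating functions.
Σ = 1·1 + 2·1 + 3·1 + 4·1 + 5·1 + 6·1 + 7·1 + 8·1 = 36.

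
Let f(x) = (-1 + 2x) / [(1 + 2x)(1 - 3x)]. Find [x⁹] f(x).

The denominator gives the recurrence a_n = a_(n−1) + 6a_(n−2) for n ≥ 2; the numerator fixes a_0 = -1, a_1 = 1.
Iterating: -1, 1, -5, 1, -29, -23, -197, -335, -1517, -3527, so a_9 = -3527.

-3527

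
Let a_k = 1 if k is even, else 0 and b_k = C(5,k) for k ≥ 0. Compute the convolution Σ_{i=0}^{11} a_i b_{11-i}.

16

This is [x^11] in the product of the two ordinary generating functions.
Σ = 1·0 + 0·0 + 1·0 + 0·0 + 1·0 + 0·0 + 1·1 + 0·5 + 1·10 + 0·10 + 1·5 + 0·1 = 16.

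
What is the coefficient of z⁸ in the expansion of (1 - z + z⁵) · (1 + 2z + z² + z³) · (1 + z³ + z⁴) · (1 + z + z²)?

2

(1 - z + z⁵) has coefficients 1,-1,0,0,0,1 for degrees 0…5.
(1 + 2z + z² + z³) has coefficients 1,2,1,1,0,0,0,0,0 for degrees 0…8.
Multiplying by (1 + z³ + z⁴) gives running coefficients 1,2,1,2,3,3,2,1,0 for degrees 0…8.
Finally multiplying by (1 + z + z²), the product of all factors after the first has coefficients 1,3,4,5,6,8,8,6,3 for degrees 0…8.
[z⁸] = 1·3 − 1·6 + 1·5 = 2.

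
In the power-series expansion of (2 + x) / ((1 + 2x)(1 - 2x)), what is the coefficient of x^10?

2048

Partial fractions give a closed form: a_n = (3/4)·(-2)^n + (5/4)·2^n.
At n = 10: a_10 = 2048.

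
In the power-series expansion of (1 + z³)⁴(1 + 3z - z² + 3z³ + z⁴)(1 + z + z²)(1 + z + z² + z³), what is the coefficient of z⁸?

113

(1 + z³)⁴ has coefficients 1,0,0,4,0,0,6,0,0 for degrees 0…8.
(1 + 3z - z² + 3z³ + z⁴) has coefficients 1,3,-1,3,1,0,0,0,0 for degrees 0…8.
Multiplying by (1 + z + z²) gives running coefficients 1,4,3,5,3,4,1,0,0 for degrees 0…8.
Finally multiplying by (1 + z + z² + z³), the product of all factors after the first has coefficients 1,5,8,13,15,15,13,8,5 for degrees 0…8.
[z⁸] = 1·5 + 4·15 + 6·8 = 113.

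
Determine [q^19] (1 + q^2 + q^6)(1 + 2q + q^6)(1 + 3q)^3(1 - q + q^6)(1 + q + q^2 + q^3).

(1 + q^2 + q^6) has coefficients 1,0,1,0,0,0,1 for degrees 0…6.
(1 + 2q + q^6) has coefficients 1,2,0,0,0,0,1,0,0,0,0,0,0,0,0,0,0,0,0,0 for degrees 0…19.
Multiplying by (1 + 3q)^3 gives running coefficients 1,11,45,81,54,0,1,9,27,27,0,0,0,0,0,0,0,0,0,0 for degrees 0…19.
Multiplying by (1 - q + q^6) gives running coefficients 1,10,34,36,-27,-54,2,19,63,81,27,0,1,9,27,27,0,0,0,0 for degrees 0…19.
Finally multiplying by (1 + q + q^2 + q^3), the product of all factors after the first has coefficients 1,11,45,81,53,-11,-43,-60,30,165,190,171,109,37,37,64,63,54,27,0 for degrees 0…19.
[q^19] = 1·0 + 1·54 + 1·37 = 91.

91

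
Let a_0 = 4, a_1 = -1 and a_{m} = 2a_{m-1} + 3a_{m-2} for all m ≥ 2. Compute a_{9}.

14759

The ordinary generating function has denominator 1 - 2y - 3y^2.
Iterating the recurrence: a_0,…,a_{9} = 4, -1, 10, 17, 64, 179, 550, 1637, 4924, 14759.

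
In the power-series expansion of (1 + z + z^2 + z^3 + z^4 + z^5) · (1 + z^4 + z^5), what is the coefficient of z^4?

2

(1 + z + z^2 + z^3 + z^4 + z^5) has coefficients 1,1,1,1,1 for degrees 0…4.
(1 + z^4 + z^5) has coefficients 1,0,0,0,1 for degrees 0…4.
[z^4] = 1·1 + 1·0 + 1·0 + 1·0 + 1·1 = 2.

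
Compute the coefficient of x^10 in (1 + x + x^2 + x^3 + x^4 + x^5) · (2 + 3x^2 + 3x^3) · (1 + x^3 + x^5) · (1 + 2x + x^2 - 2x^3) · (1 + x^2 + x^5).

101

(1 + x + x^2 + x^3 + x^4 + x^5) has coefficients 1,1,1,1,1,1 for degrees 0…5.
(2 + 3x^2 + 3x^3) has coefficients 2,0,3,3,0,0,0,0,0,0,0 for degrees 0…10.
Multiplying by (1 + x^3 + x^5) gives running coefficients 2,0,3,5,0,5,3,3,3,0,0 for degrees 0…10.
Multiplying by (1 + 2x + x^2 - 2x^3) gives running coefficients 2,4,5,7,13,4,3,14,2,3,-3 for degrees 0…10.
Finally multiplying by (1 + x^2 + x^5), the product of all factors after the first has coefficients 2,4,7,11,18,13,20,23,12,30,3 for degrees 0…10.
[x^10] = 1·3 + 1·30 + 1·12 + 1·23 + 1·20 + 1·13 = 101.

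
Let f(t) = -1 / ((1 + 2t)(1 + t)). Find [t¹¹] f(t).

Partial fractions give a closed form: a_n = (-2)·(-2)^n + (1)·(-1)^n.
At n = 11: a_11 = 4095.

4095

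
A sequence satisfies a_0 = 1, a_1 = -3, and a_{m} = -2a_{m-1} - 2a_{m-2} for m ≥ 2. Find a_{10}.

The ordinary generating function has denominator 1 + 2y + 2y^2.
Iterating the recurrence: a_0,…,a_{10} = 1, -3, 4, -2, -4, 12, -16, 8, 16, -48, 64.

64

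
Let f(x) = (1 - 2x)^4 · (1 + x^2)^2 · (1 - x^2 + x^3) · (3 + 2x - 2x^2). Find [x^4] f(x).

-35

(1 - 2x)^4 has coefficients 1,-8,24,-32,16 for degrees 0…4.
(1 + x^2)^2 has coefficients 1,0,2,0,1 for degrees 0…4.
Multiplying by (1 - x^2 + x^3) gives running coefficients 1,0,1,1,-1 for degrees 0…4.
Finally multiplying by (3 + 2x - 2x^2), the product of all factors after the first has coefficients 3,2,1,5,-3 for degrees 0…4.
[x^4] = 1·(-3) − 8·5 + 24·1 − 32·2 + 16·3 = -35.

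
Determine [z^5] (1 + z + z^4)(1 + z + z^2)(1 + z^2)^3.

(1 + z + z^4) has coefficients 1,1,0,0,1 for degrees 0…4.
(1 + z + z^2) has coefficients 1,1,1,0,0,0 for degrees 0…5.
Finally multiplying by (1 + z^2)^3, the product of all factors after the first has coefficients 1,1,4,3,6,3 for degrees 0…5.
[z^5] = 1·3 + 1·6 + 1·1 = 10.

10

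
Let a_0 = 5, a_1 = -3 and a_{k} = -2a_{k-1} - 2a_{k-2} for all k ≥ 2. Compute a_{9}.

The ordinary generating function has denominator 1 + 2z + 2z^2.
Iterating the recurrence: a_0,…,a_{9} = 5, -3, -4, 14, -20, 12, 16, -56, 80, -48.

-48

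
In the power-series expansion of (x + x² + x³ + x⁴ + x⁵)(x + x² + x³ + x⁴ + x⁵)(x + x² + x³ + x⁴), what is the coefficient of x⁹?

(x + x² + x³ + x⁴ + x⁵) has coefficients 0,1,1,1,1,1 for degrees 0…5.
(x + x² + x³ + x⁴ + x⁵) has coefficients 0,1,1,1,1,1,0,0,0,0 for degrees 0…9.
Finally multiplying by (x + x² + x³ + x⁴), the product of all factors after the first has coefficients 0,0,1,2,3,4,4,3,2,1 for degrees 0…9.
[x⁹] = 1·2 + 1·3 + 1·4 + 1·4 + 1·3 = 16.

16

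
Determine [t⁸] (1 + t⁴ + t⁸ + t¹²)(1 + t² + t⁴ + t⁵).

(1 + t⁴ + t⁸ + t¹²) has coefficients 1,0,0,0,1,0,0,0,1 for degrees 0…8.
(1 + t² + t⁴ + t⁵) has coefficients 1,0,1,0,1,1,0,0,0 for degrees 0…8.
[t⁸] = 1·0 + 1·1 + 1·1 = 2.

2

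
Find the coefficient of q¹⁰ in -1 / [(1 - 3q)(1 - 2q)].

-175099

Partial fractions give a closed form: a_n = (-3)·3^n + (2)·2^n.
At n = 10: a_10 = -175099.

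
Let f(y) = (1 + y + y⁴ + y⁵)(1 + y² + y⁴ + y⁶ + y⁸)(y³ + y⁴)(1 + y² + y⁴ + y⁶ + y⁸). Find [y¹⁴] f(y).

(1 + y + y⁴ + y⁵) has coefficients 1,1,0,0,1,1 for degrees 0…5.
(1 + y² + y⁴ + y⁶ + y⁸) has coefficients 1,0,1,0,1,0,1,0,1,0,0,0,0,0,0 for degrees 0…14.
Multiplying by (y³ + y⁴) gives running coefficients 0,0,0,1,1,1,1,1,1,1,1,1,1,0,0 for degrees 0…14.
Finally multiplying by (1 + y² + y⁴ + y⁶ + y⁸), the product of all factors after the first has coefficients 0,0,0,1,1,2,2,3,3,4,4,5,5,4,4 for degrees 0…14.
[y¹⁴] = 1·4 + 1·4 + 1·4 + 1·4 = 16.

16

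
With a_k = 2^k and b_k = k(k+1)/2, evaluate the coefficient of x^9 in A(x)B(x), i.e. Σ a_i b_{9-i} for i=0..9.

Write out a_i and b_{9-i} for i = 0,…,9 and sum the products.
Σ = 1·45 + 2·36 + 4·28 + 8·21 + 16·15 + 32·10 + 64·6 + 128·3 + 256·1 + 512·0 = 1981.

1981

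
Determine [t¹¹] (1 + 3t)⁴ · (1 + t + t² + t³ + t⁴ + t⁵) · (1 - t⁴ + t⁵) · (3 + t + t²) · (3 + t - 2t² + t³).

234

(1 + 3t)⁴ has coefficients 1,12,54,108,81 for degrees 0…4.
(1 + t + t² + t³ + t⁴ + t⁵) has coefficients 1,1,1,1,1,1,0,0,0,0,0,0 for degrees 0…11.
Multiplying by (1 - t⁴ + t⁵) gives running coefficients 1,1,1,1,0,1,0,0,0,0,1,0 for degrees 0…11.
Multiplying by (3 + t + t²) gives running coefficients 3,4,5,5,2,4,1,1,0,0,3,1 for degrees 0…11.
Finally multiplying by (3 + t - 2t² + t³), the product of all factors after the first has coefficients 9,15,13,15,5,9,8,-2,3,-1,10,6 for degrees 0…11.
[t¹¹] = 1·6 + 12·10 + 54·(-1) + 108·3 + 81·(-2) = 234.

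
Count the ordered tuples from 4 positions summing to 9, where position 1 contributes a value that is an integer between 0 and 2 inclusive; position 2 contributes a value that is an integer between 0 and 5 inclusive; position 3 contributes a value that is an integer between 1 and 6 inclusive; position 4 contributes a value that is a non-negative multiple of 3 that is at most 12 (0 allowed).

The generating function for the choices is (1 + z + z^2)·(1 + z + z^2 + z^3 + z^4 + z^5)·(z + z^2 + z^3 + z^4 + z^5 + z^6)·(1 + z^3 + z^6 + z^9 + z^12); the count is [z^9].
(1 + z + z^2) has coefficients 1,1,1 for degrees 0…2.
(1 + z + z^2 + z^3 + z^4 + z^5) has coefficients 1,1,1,1,1,1,0,0,0,0 for degrees 0…9.
Multiplying by (z + z^2 + z^3 + z^4 + z^5 + z^6) gives running coefficients 0,1,2,3,4,5,6,5,4,3 for degrees 0…9.
Finally multiplying by (1 + z^3 + z^6 + z^9 + z^12), the product of all factors after the first has coefficients 0,1,2,3,5,7,9,10,11,12 for degrees 0…9.
[z^9] = 1·12 + 1·11 + 1·10 = 33.

33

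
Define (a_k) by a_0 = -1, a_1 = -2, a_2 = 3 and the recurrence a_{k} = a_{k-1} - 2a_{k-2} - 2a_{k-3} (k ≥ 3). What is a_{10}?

The ordinary generating function has denominator 1 - t + 2t^2 + 2t^3.
Iterating the recurrence: a_0,…,a_{10} = -1, -2, 3, 9, 7, -17, -49, -29, 103, 259, 111.

111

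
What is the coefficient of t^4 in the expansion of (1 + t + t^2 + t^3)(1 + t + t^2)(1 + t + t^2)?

(1 + t + t^2 + t^3) has coefficients 1,1,1,1 for degrees 0…3.
(1 + t + t^2) has coefficients 1,1,1,0,0 for degrees 0…4.
Finally multiplying by (1 + t + t^2), the product of all factors after the first has coefficients 1,2,3,2,1 for degrees 0…4.
[t^4] = 1·1 + 1·2 + 1·3 + 1·2 = 8.

8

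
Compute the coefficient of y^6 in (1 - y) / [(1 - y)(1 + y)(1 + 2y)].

127

Partial fractions give a closed form: a_n = (-1)·(-1)^n + (2)·(-2)^n.
At n = 6: a_6 = 127.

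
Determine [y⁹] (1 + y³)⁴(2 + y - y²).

8

(1 + y³)⁴ has coefficients 1,0,0,4,0,0,6,0,0,4 for degrees 0…9.
(2 + y - y²) has coefficients 2,1,-1,0,0,0,0,0,0,0 for degrees 0…9.
[y⁹] = 1·0 + 4·0 + 6·0 + 4·2 = 8.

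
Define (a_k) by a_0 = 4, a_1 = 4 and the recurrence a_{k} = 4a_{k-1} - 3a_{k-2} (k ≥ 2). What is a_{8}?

The ordinary generating function has denominator 1 - 4q + 3q^2.
Iterating the recurrence: a_0,…,a_{8} = 4, 4, 4, 4, 4, 4, 4, 4, 4.

4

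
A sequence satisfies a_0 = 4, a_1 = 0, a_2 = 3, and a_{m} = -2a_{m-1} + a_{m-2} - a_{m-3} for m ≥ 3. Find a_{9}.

The ordinary generating function has denominator 1 + 2t - t^2 + t^3.
Iterating the recurrence: a_0,…,a_{9} = 4, 0, 3, -10, 23, -59, 151, -384, 978, -2491.

-2491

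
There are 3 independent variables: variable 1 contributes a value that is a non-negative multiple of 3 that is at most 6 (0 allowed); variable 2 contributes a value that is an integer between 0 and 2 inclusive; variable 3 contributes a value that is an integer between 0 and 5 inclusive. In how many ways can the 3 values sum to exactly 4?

5

The generating function for the choices is (1 + x³ + x⁶)·(1 + x + x²)·(1 + x + x² + x³ + x⁴ + x⁵); the count is [x⁴].
(1 + x³ + x⁶) has coefficients 1,0,0,1,0 for degrees 0…4.
(1 + x + x²) has coefficients 1,1,1,0,0 for degrees 0…4.
Finally multiplying by (1 + x + x² + x³ + x⁴ + x⁵), the product of all factors after the first has coefficients 1,2,3,3,3 for degrees 0…4.
[x⁴] = 1·3 + 1·2 = 5.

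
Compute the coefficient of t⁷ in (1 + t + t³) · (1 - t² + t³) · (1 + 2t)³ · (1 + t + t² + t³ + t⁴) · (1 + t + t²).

154

(1 + t + t³) has coefficients 1,1,0,1 for degrees 0…3.
(1 - t² + t³) has coefficients 1,0,-1,1,0,0,0,0 for degrees 0…7.
Multiplying by (1 + 2t)³ gives running coefficients 1,6,11,3,-6,4,8,0 for degrees 0…7.
Multiplying by (1 + t + t² + t³ + t⁴) gives running coefficients 1,7,18,21,15,18,20,9 for degrees 0…7.
Finally multiplying by (1 + t + t²), the product of all factors after the first has coefficients 1,8,26,46,54,54,53,47 for degrees 0…7.
[t⁷] = 1·47 + 1·53 + 1·54 = 154.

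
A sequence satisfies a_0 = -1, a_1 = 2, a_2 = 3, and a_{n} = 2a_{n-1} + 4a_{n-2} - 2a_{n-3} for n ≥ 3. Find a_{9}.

12112

The ordinary generating function has denominator 1 - 2x - 4x^2 + 2x^3.
Iterating the recurrence: a_0,…,a_{9} = -1, 2, 3, 16, 40, 138, 404, 1280, 3900, 12112.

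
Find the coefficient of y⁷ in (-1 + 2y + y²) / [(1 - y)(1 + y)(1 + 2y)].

298

The denominator gives the recurrence a_n = −2a_(n−1) + a_(n−2) + 2a_(n−3) for n ≥ 3; the numerator fixes a_0 = -1, a_1 = 4, a_2 = -8.
Iterating: -1, 4, -8, 18, -36, 74, -148, 298, so a_7 = 298.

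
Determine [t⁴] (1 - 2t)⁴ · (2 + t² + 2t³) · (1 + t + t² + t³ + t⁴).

(1 - 2t)⁴ has coefficients 1,-8,24,-32,16 for degrees 0…4.
(2 + t² + 2t³) has coefficients 2,0,1,2,0 for degrees 0…4.
Finally multiplying by (1 + t + t² + t³ + t⁴), the product of all factors after the first has coefficients 2,2,3,5,5 for degrees 0…4.
[t⁴] = 1·5 − 8·5 + 24·3 − 32·2 + 16·2 = 5.

5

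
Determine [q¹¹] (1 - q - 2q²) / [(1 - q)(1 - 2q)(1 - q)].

The denominator gives the recurrence a_n = 4a_(n−1) − 5a_(n−2) + 2a_(n−3) for n ≥ 3; the numerator fixes a_0 = 1, a_1 = 3, a_2 = 5.
Iterating: 1, 3, 5, 7, 9, 11, 13, 15, 17, 19, 21, 23, so a_11 = 23.

23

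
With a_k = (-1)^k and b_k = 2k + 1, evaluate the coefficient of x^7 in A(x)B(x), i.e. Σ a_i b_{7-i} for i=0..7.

8

The convolution is the t^7 coefficient of A(t)B(t).
Σ = 1·15 − 1·13 + 1·11 − 1·9 + 1·7 − 1·5 + 1·3 − 1·1 = 8.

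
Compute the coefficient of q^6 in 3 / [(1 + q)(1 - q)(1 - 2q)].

Partial fractions give a closed form: a_n = (1/2)·(-1)^n + (-3/2)·1^n + (4)·2^n.
At n = 6: a_6 = 255.

255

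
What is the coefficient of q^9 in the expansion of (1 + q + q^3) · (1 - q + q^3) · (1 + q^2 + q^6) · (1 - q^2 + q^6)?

(1 + q + q^3) has coefficients 1,1,0,1 for degrees 0…3.
(1 - q + q^3) has coefficients 1,-1,0,1,0,0,0,0,0,0 for degrees 0…9.
Multiplying by (1 + q^2 + q^6) gives running coefficients 1,-1,1,0,0,1,1,-1,0,1 for degrees 0…9.
Finally multiplying by (1 - q^2 + q^6), the product of all factors after the first has coefficients 1,-1,0,1,-1,1,2,-3,0,2 for degrees 0…9.
[q^9] = 1·2 + 1·0 + 1·2 = 4.

4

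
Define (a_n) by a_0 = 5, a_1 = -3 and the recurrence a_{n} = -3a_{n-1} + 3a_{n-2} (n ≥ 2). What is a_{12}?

The ordinary generating function has denominator 1 + 3y - 3y^2.
Iterating the recurrence: a_0,…,a_{12} = 5, -3, 24, -81, 315, -1188, 4509, -17091, 64800, -245673, 931419, -3531276, 13388085.

13388085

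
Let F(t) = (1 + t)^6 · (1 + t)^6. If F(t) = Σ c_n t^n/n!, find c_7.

The EGF product rule gives c_7 = Σ_{k_1+k_2=7} C(7; k_1,k_2) · ∏ g_i(k_i), where (1+t)^6 gives the falling factorial (6)_k; (1+t)^6 gives the falling factorial (6)_k.
g_1(k) for k = 0…7: 1, 6, 30, 120, 360, 720, 720, 0.
g_2(k) for k = 0…7: 1, 6, 30, 120, 360, 720, 720, 0.
c_7 = Σ_k C(7,k)·g_1(k)·g_2(7−k) = 7·6·720 + 21·30·720 + 35·120·360 + 35·360·120 + 21·720·30 + 7·720·6 = 30240 + 453600 + 1512000 + 1512000 + 453600 + 30240 = 3991680.

3991680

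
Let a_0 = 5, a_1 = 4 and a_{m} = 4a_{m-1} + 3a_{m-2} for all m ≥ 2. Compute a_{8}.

296437

The ordinary generating function has denominator 1 - 4y - 3y^2.
Iterating the recurrence: a_0,…,a_{8} = 5, 4, 31, 136, 637, 2956, 13735, 63808, 296437.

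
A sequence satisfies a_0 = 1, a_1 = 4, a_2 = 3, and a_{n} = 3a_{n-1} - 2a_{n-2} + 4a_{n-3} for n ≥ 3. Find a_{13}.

The ordinary generating function has denominator 1 - 3y + 2y^2 - 4y^3.
Iterating the recurrence: a_0,…,a_{13} = 1, 4, 3, 5, 25, 77, 201, 549, 1553, 4365, 12185, 34037, 95201, 266269.

266269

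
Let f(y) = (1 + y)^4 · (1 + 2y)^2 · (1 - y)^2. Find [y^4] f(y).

-21

(1 + y)^4 has coefficients 1,4,6,4,1 for degrees 0…4.
(1 + 2y)^2 has coefficients 1,4,4,0,0 for degrees 0…4.
Finally multiplying by (1 - y)^2, the product of all factors after the first has coefficients 1,2,-3,-4,4 for degrees 0…4.
[y^4] = 1·4 + 4·(-4) + 6·(-3) + 4·2 + 1·1 = -21.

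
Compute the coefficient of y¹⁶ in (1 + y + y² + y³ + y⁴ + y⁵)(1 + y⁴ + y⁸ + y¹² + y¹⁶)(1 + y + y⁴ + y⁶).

(1 + y + y² + y³ + y⁴ + y⁵) has coefficients 1,1,1,1,1,1 for degrees 0…5.
(1 + y⁴ + y⁸ + y¹² + y¹⁶) has coefficients 1,0,0,0,1,0,0,0,1,0,0,0,1,0,0,0,1 for degrees 0…16.
Finally multiplying by (1 + y + y⁴ + y⁶), the product of all factors after the first has coefficients 1,1,0,0,2,1,1,0,2,1,1,0,2,1,1,0,2 for degrees 0…16.
[y¹⁶] = 1·2 + 1·0 + 1·1 + 1·1 + 1·2 + 1·0 = 6.

6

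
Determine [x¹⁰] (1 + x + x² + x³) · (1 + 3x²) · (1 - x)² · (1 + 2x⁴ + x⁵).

-5

(1 + x + x² + x³) has coefficients 1,1,1,1 for degrees 0…3.
(1 + 3x²) has coefficients 1,0,3,0,0,0,0,0,0,0,0 for degrees 0…10.
Multiplying by (1 - x)² gives running coefficients 1,-2,4,-6,3,0,0,0,0,0,0 for degrees 0…10.
Finally multiplying by (1 + 2x⁴ + x⁵), the product of all factors after the first has coefficients 1,-2,4,-6,5,-3,6,-8,0,3,0 for degrees 0…10.
[x¹⁰] = 1·0 + 1·3 + 1·0 + 1·(-8) = -5.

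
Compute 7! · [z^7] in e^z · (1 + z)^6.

The EGF product rule gives c_7 = Σ_{k_1+k_2=7} C(7; k_1,k_2) · ∏ g_i(k_i), where e^z gives (1)^k; (1+z)^6 gives the falling factorial (6)_k.
g_1(k) for k = 0…7: 1, 1, 1, 1, 1, 1, 1, 1.
g_2(k) for k = 0…7: 1, 6, 30, 120, 360, 720, 720, 0.
c_7 = Σ_k C(7,k)·g_1(k)·g_2(7−k) = 7·1·720 + 21·1·720 + 35·1·360 + 35·1·120 + 21·1·30 + 7·1·6 + 1·1·1 = 5040 + 15120 + 12600 + 4200 + 630 + 42 + 1 = 37633.

37633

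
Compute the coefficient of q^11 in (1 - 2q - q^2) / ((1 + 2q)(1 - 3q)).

22186

The denominator gives the recurrence a_n = a_(n−1) + 6a_(n−2) for n ≥ 3; the numerator fixes a_0 = 1, a_1 = -1, a_2 = 4.
Iterating: 1, -1, 4, -2, 22, 10, 142, 202, 1054, 2266, 8590, 22186, so a_11 = 22186.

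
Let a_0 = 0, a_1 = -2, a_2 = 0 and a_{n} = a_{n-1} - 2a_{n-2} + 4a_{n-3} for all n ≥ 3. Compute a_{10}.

The ordinary generating function has denominator 1 - t + 2t^2 - 4t^3.
Iterating the recurrence: a_0,…,a_{10} = 0, -2, 0, 4, -4, -12, 12, 20, -52, -44, 140.

140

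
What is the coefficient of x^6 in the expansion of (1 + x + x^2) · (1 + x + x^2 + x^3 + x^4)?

(1 + x + x^2) has coefficients 1,1,1 for degrees 0…2.
(1 + x + x^2 + x^3 + x^4) has coefficients 1,1,1,1,1,0,0 for degrees 0…6.
[x^6] = 1·0 + 1·0 + 1·1 = 1.

1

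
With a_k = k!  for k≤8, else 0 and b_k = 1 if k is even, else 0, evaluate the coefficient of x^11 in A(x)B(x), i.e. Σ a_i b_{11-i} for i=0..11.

5167

This is [x^11] in the product of the two ordinary generating functions.
Σ = 1·0 + 1·1 + 2·0 + 6·1 + 24·0 + 120·1 + 720·0 + 5040·1 + 40320·0 + 0·1 + 0·0 + 0·1 = 5167.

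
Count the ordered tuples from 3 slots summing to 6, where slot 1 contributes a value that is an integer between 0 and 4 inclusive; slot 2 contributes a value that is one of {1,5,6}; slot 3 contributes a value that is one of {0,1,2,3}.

The generating function for the choices is (1 + t + t^2 + t^3 + t^4)·(t + t^5 + t^6)·(1 + t + t^2 + t^3); the count is [t^6].
(1 + t + t^2 + t^3 + t^4) has coefficients 1,1,1,1,1 for degrees 0…4.
(t + t^5 + t^6) has coefficients 0,1,0,0,0,1,1 for degrees 0…6.
Finally multiplying by (1 + t + t^2 + t^3), the product of all factors after the first has coefficients 0,1,1,1,1,1,2 for degrees 0…6.
[t^6] = 1·2 + 1·1 + 1·1 + 1·1 + 1·1 = 6.

6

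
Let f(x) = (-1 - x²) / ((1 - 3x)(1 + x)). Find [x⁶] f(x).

-608

The denominator gives the recurrence a_n = 2a_(n−1) + 3a_(n−2) for n ≥ 3; the numerator fixes a_0 = -1, a_1 = -2, a_2 = -8.
Iterating: -1, -2, -8, -22, -68, -202, -608, so a_6 = -608.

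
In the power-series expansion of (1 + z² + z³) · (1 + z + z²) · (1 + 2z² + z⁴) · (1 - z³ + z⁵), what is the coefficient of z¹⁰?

(1 + z² + z³) has coefficients 1,0,1,1 for degrees 0…3.
(1 + z + z²) has coefficients 1,1,1,0,0,0,0,0,0,0,0 for degrees 0…10.
Multiplying by (1 + 2z² + z⁴) gives running coefficients 1,1,3,2,3,1,1,0,0,0,0 for degrees 0…10.
Finally multiplying by (1 - z³ + z⁵), the product of all factors after the first has coefficients 1,1,3,1,2,-1,0,0,1,2,1 for degrees 0…10.
[z¹⁰] = 1·1 + 1·1 + 1·0 = 2.

2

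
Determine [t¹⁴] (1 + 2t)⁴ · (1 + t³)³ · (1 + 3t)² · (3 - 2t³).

-1314

(1 + 2t)⁴ has coefficients 1,8,24,32,16 for degrees 0…4.
(1 + t³)³ has coefficients 1,0,0,3,0,0,3,0,0,1,0,0,0,0,0 for degrees 0…14.
Multiplying by (1 + 3t)² gives running coefficients 1,6,9,3,18,27,3,18,27,1,6,9,0,0,0 for degrees 0…14.
Finally multiplying by (3 - 2t³), the product of all factors after the first has coefficients 3,18,27,7,42,63,3,18,27,-3,-18,-27,-2,-12,-18 for degrees 0…14.
[t¹⁴] = 1·(-18) + 8·(-12) + 24·(-2) + 32·(-27) + 16·(-18) = -1314.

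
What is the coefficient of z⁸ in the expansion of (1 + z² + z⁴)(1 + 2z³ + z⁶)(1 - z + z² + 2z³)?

4

(1 + z² + z⁴) has coefficients 1,0,1,0,1 for degrees 0…4.
(1 + 2z³ + z⁶) has coefficients 1,0,0,2,0,0,1,0,0 for degrees 0…8.
Finally multiplying by (1 - z + z² + 2z³), the product of all factors after the first has coefficients 1,-1,1,4,-2,2,5,-1,1 for degrees 0…8.
[z⁸] = 1·1 + 1·5 + 1·(-2) = 4.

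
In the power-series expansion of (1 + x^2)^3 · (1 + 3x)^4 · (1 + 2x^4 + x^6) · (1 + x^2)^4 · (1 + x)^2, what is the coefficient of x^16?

54581

(1 + x^2)^3 has coefficients 1,0,3,0,3,0,1 for degrees 0…6.
(1 + 3x)^4 has coefficients 1,12,54,108,81,0,0,0,0,0,0,0,0,0,0,0,0 for degrees 0…16.
Multiplying by (1 + 2x^4 + x^6) gives running coefficients 1,12,54,108,83,24,109,228,216,108,81,0,0,0,0,0,0 for degrees 0…16.
Multiplying by (1 + x^2)^4 gives running coefficients 1,12,58,156,305,528,769,1020,1367,1608,1985,2004,2139,1584,1459,660,540 for degrees 0…16.
Finally multiplying by (1 + x)^2, the product of all factors after the first has coefficients 1,14,83,284,675,1294,2130,3086,4176,5362,6568,7582,8132,7866,6766,5162,3319 for degrees 0…16.
[x^16] = 1·3319 + 3·6766 + 3·8132 + 1·6568 = 54581.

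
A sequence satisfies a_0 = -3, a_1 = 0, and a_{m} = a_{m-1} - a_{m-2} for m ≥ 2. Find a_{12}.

The ordinary generating function has denominator 1 - y + y^2.
Iterating the recurrence: a_0,…,a_{12} = -3, 0, 3, 3, 0, -3, -3, 0, 3, 3, 0, -3, -3.

-3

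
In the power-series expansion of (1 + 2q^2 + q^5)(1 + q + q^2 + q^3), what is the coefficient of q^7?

1

(1 + 2q^2 + q^5) has coefficients 1,0,2,0,0,1 for degrees 0…5.
(1 + q + q^2 + q^3) has coefficients 1,1,1,1,0,0,0,0 for degrees 0…7.
[q^7] = 1·0 + 2·0 + 1·1 = 1.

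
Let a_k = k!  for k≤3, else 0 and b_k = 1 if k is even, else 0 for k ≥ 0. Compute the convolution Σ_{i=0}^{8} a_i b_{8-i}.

3

The convolution is the t^8 coefficient of A(t)B(t).
Σ = 1·1 + 1·0 + 2·1 + 6·0 + 0·1 + 0·0 + 0·1 + 0·0 + 0·1 = 3.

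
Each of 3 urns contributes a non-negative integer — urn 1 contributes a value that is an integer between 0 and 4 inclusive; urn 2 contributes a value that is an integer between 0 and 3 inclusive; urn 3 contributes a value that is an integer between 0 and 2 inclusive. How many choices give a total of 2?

6

The generating function for the choices is (1 + z + z² + z³ + z⁴)·(1 + z + z² + z³)·(1 + z + z²); the count is [z²].
(1 + z + z² + z³ + z⁴) has coefficients 1,1,1 for degrees 0…2.
(1 + z + z² + z³) has coefficients 1,1,1 for degrees 0…2.
Finally multiplying by (1 + z + z²), the product of all factors after the first has coefficients 1,2,3 for degrees 0…2.
[z²] = 1·3 + 1·2 + 1·1 = 6.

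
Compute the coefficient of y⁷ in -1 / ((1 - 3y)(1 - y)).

-3280

The denominator gives the recurrence a_n = 4a_(n−1) − 3a_(n−2) for n ≥ 2; the numerator fixes a_0 = -1, a_1 = -4.
Iterating: -1, -4, -13, -40, -121, -364, -1093, -3280, so a_7 = -3280.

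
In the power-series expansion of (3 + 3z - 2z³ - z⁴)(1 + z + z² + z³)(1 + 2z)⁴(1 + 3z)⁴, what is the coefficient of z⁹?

48075

(3 + 3z - 2z³ - z⁴) has coefficients 3,3,0,-2,-1 for degrees 0…4.
(1 + z + z² + z³) has coefficients 1,1,1,1,0,0,0,0,0,0 for degrees 0…9.
Multiplying by (1 + 2z)⁴ gives running coefficients 1,9,33,65,80,72,48,16,0,0 for degrees 0…9.
Finally multiplying by (1 + 3z)⁴, the product of all factors after the first has coefficients 1,21,195,1055,3695,8835,14925,18385,17040,11880 for degrees 0…9.
[z⁹] = 3·11880 + 3·17040 − 2·14925 − 1·8835 = 48075.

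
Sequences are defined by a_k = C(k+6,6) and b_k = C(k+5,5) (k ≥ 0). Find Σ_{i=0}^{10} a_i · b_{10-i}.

646646

The convolution is the t^10 coefficient of A(t)B(t).
Σ = 1·3003 + 7·2002 + 28·1287 + 84·792 + 210·462 + 462·252 + 924·126 + 1716·56 + 3003·21 + 5005·6 + 8008·1 = 646646.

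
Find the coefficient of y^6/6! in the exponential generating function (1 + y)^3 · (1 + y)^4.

The EGF product rule gives c_6 = Σ_{k_1+k_2=6} C(6; k_1,k_2) · ∏ g_i(k_i), where (1+y)^3 gives the falling factorial (3)_k; (1+y)^4 gives the falling factorial (4)_k.
g_1(k) for k = 0…6: 1, 3, 6, 6, 0, 0, 0.
g_2(k) for k = 0…6: 1, 4, 12, 24, 24, 0, 0.
c_6 = Σ_k C(6,k)·g_1(k)·g_2(6−k) = 15·6·24 + 20·6·24 = 2160 + 2880 = 5040.

5040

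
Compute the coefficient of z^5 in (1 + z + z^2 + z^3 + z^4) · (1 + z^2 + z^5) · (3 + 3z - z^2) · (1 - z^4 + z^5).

7

(1 + z + z^2 + z^3 + z^4) has coefficients 1,1,1,1,1 for degrees 0…4.
(1 + z^2 + z^5) has coefficients 1,0,1,0,0,1 for degrees 0…5.
Multiplying by (3 + 3z - z^2) gives running coefficients 3,3,2,3,-1,3 for degrees 0…5.
Finally multiplying by (1 - z^4 + z^5), the product of all factors after the first has coefficients 3,3,2,3,-4,3 for degrees 0…5.
[z^5] = 1·3 + 1·(-4) + 1·3 + 1·2 + 1·3 = 7.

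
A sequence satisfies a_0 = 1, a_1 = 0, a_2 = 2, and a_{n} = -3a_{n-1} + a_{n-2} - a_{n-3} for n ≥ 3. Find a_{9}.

-10220

The ordinary generating function has denominator 1 + 3q - q^2 + q^3.
Iterating the recurrence: a_0,…,a_{9} = 1, 0, 2, -7, 23, -78, 264, -893, 3021, -10220.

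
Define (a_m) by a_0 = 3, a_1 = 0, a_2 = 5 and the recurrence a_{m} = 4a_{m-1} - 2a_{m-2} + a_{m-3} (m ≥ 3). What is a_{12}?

The ordinary generating function has denominator 1 - 4q + 2q^2 - q^3.
Iterating the recurrence: a_0,…,a_{12} = 3, 0, 5, 23, 82, 287, 1007, 3536, 12417, 43603, 153114, 537667, 1888043.

1888043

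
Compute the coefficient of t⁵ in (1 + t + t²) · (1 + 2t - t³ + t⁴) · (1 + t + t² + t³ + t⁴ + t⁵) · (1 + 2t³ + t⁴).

26

(1 + t + t²) has coefficients 1,1,1 for degrees 0…2.
(1 + 2t - t³ + t⁴) has coefficients 1,2,0,-1,1,0 for degrees 0…5.
Multiplying by (1 + t + t² + t³ + t⁴ + t⁵) gives running coefficients 1,3,3,2,3,3 for degrees 0…5.
Finally multiplying by (1 + 2t³ + t⁴), the product of all factors after the first has coefficients 1,3,3,4,10,12 for degrees 0…5.
[t⁵] = 1·12 + 1·10 + 1·4 = 26.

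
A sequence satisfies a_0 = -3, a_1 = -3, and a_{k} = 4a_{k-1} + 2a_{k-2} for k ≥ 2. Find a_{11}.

-12012768

The ordinary generating function has denominator 1 - 4t - 2t^2.
Iterating the recurrence: a_0,…,a_{11} = -3, -3, -18, -78, -348, -1548, -6888, -30648, -136368, -606768, -2699808, -12012768.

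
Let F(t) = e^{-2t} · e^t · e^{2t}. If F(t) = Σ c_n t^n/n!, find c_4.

1

The EGF product rule gives c_4 = Σ_{k_1+k_2+k_3=4} C(4; k_1,k_2,k_3) · ∏ g_i(k_i), where e^{-2t} gives (-2)^k; e^t gives (1)^k; e^{2t} gives (2)^k.
g_1(k) for k = 0…4: 1, -2, 4, -8, 16.
g_2(k) for k = 0…4: 1, 1, 1, 1, 1.
g_3(k) for k = 0…4: 1, 2, 4, 8, 16.
First combine the last two factors: h(k) = Σ_j C(k,j)·g_2(j)·g_3(k−j) for k = 0…4: 1, 3, 9, 27, 81.
c_4 = Σ_k C(4,k)·g_1(k)·h(4−k) = 1·1·81 + 4·(-2)·27 + 6·4·9 + 4·(-8)·3 + 1·16·1 = 81 − 216 + 216 − 96 + 16 = 1.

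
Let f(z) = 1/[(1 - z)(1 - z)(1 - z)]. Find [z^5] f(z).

The denominator gives the recurrence a_n = 3a_(n−1) − 3a_(n−2) + a_(n−3) for n ≥ 3; the numerator fixes a_0 = 1, a_1 = 3, a_2 = 6.
Iterating: 1, 3, 6, 10, 15, 21, so a_5 = 21.

21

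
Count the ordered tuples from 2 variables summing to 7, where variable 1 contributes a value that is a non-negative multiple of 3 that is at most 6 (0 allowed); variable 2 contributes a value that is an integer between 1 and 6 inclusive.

2

The generating function for the choices is (1 + t^3 + t^6)·(t + t^2 + t^3 + t^4 + t^5 + t^6); the count is [t^7].
(1 + t^3 + t^6) has coefficients 1,0,0,1,0,0,1 for degrees 0…6.
(t + t^2 + t^3 + t^4 + t^5 + t^6) has coefficients 0,1,1,1,1,1,1,0 for degrees 0…7.
[t^7] = 1·0 + 1·1 + 1·1 = 2.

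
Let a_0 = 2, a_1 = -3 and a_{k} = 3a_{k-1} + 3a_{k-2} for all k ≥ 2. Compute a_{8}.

The ordinary generating function has denominator 1 - 3z - 3z^2.
Iterating the recurrence: a_0,…,a_{8} = 2, -3, -3, -18, -63, -243, -918, -3483, -13203.

-13203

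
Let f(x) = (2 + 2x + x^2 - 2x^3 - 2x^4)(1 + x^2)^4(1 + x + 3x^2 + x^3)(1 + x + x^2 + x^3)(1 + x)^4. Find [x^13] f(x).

(2 + 2x + x^2 - 2x^3 - 2x^4) has coefficients 2,2,1,-2,-2 for degrees 0…4.
(1 + x^2)^4 has coefficients 1,0,4,0,6,0,4,0,1,0,0,0,0,0 for degrees 0…13.
Multiplying by (1 + x + 3x^2 + x^3) gives running coefficients 1,1,7,5,18,10,22,10,13,5,3,1,0,0 for degrees 0…13.
Multiplying by (1 + x + x^2 + x^3) gives running coefficients 1,2,9,14,31,40,55,60,55,50,31,22,9,4 for degrees 0…13.
Finally multiplying by (1 + x)^4, the product of all factors after the first has coefficients 1,6,23,66,150,286,466,658,816,890,856,726,538,346 for degrees 0…13.
[x^13] = 2·346 + 2·538 + 1·726 − 2·856 − 2·890 = -998.

-998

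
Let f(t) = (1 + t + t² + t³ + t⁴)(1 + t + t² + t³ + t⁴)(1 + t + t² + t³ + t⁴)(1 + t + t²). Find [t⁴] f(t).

31

(1 + t + t² + t³ + t⁴) has coefficients 1,1,1,1,1 for degrees 0…4.
(1 + t + t² + t³ + t⁴) has coefficients 1,1,1,1,1 for degrees 0…4.
Multiplying by (1 + t + t² + t³ + t⁴) gives running coefficients 1,2,3,4,5 for degrees 0…4.
Finally multiplying by (1 + t + t²), the product of all factors after the first has coefficients 1,3,6,9,12 for degrees 0…4.
[t⁴] = 1·12 + 1·9 + 1·6 + 1·3 + 1·1 = 31.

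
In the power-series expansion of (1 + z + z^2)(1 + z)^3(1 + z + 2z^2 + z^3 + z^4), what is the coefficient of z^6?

23

(1 + z + z^2) has coefficients 1,1,1 for degrees 0…2.
(1 + z)^3 has coefficients 1,3,3,1,0,0,0 for degrees 0…6.
Finally multiplying by (1 + z + 2z^2 + z^3 + z^4), the product of all factors after the first has coefficients 1,4,8,11,11,8,4 for degrees 0…6.
[z^6] = 1·4 + 1·8 + 1·11 = 23.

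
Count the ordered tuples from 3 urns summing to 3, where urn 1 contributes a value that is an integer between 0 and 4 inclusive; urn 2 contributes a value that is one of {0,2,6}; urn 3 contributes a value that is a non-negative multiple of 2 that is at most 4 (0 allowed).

The generating function for the choices is (1 + z + z^2 + z^3 + z^4)·(1 + z^2 + z^6)·(1 + z^2 + z^4); the count is [z^3].
(1 + z + z^2 + z^3 + z^4) has coefficients 1,1,1,1 for degrees 0…3.
(1 + z^2 + z^6) has coefficients 1,0,1,0 for degrees 0…3.
Finally multiplying by (1 + z^2 + z^4), the product of all factors after the first has coefficients 1,0,2,0 for degrees 0…3.
[z^3] = 1·0 + 1·2 + 1·0 + 1·1 = 3.

3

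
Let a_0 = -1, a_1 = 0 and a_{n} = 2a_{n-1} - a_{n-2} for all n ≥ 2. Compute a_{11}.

10

The ordinary generating function has denominator 1 - 2t + t^2.
Iterating the recurrence: a_0,…,a_{11} = -1, 0, 1, 2, 3, 4, 5, 6, 7, 8, 9, 10.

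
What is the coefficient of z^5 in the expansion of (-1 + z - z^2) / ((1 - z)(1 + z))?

1

The denominator gives the recurrence a_n = a_(n−2) for n ≥ 3; the numerator fixes a_0 = -1, a_1 = 1, a_2 = -2.
Iterating: -1, 1, -2, 1, -2, 1, so a_5 = 1.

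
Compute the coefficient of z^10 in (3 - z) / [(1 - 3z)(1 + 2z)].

95912

The denominator gives the recurrence a_n = a_(n−1) + 6a_(n−2) for n ≥ 3; the numerator fixes a_0 = 3, a_1 = 2, a_2 = 20.
Iterating: 3, 2, 20, 32, 152, 344, 1256, 3320, 10856, 30776, 95912, so a_10 = 95912.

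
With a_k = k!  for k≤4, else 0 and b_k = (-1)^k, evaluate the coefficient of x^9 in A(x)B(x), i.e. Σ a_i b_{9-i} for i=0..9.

-20

Write out a_i and b_{9-i} for i = 0,…,9 and sum the products.
Σ = 1·(-1) + 1·1 + 2·(-1) + 6·1 + 24·(-1) + 0·1 + 0·(-1) + 0·1 + 0·(-1) + 0·1 = -20.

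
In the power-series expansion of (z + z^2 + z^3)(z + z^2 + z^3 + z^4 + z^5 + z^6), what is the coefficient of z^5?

3

(z + z^2 + z^3) has coefficients 0,1,1,1 for degrees 0…3.
(z + z^2 + z^3 + z^4 + z^5 + z^6) has coefficients 0,1,1,1,1,1 for degrees 0…5.
[z^5] = 1·1 + 1·1 + 1·1 = 3.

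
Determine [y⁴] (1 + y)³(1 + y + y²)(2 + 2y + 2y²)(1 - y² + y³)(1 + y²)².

(1 + y)³ has coefficients 1,3,3,1 for degrees 0…3.
(1 + y + y²) has coefficients 1,1,1,0,0 for degrees 0…4.
Multiplying by (2 + 2y + 2y²) gives running coefficients 2,4,6,4,2 for degrees 0…4.
Multiplying by (1 - y² + y³) gives running coefficients 2,4,4,2,0 for degrees 0…4.
Finally multiplying by (1 + y²)², the product of all factors after the first has coefficients 2,4,8,10,10 for degrees 0…4.
[y⁴] = 1·10 + 3·10 + 3·8 + 1·4 = 68.

68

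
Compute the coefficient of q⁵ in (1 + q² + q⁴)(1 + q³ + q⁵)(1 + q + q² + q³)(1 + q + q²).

(1 + q² + q⁴) has coefficients 1,0,1,0,1 for degrees 0…4.
(1 + q³ + q⁵) has coefficients 1,0,0,1,0,1 for degrees 0…5.
Multiplying by (1 + q + q² + q³) gives running coefficients 1,1,1,2,1,2 for degrees 0…5.
Finally multiplying by (1 + q + q²), the product of all factors after the first has coefficients 1,2,3,4,4,5 for degrees 0…5.
[q⁵] = 1·5 + 1·4 + 1·2 = 11.

11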